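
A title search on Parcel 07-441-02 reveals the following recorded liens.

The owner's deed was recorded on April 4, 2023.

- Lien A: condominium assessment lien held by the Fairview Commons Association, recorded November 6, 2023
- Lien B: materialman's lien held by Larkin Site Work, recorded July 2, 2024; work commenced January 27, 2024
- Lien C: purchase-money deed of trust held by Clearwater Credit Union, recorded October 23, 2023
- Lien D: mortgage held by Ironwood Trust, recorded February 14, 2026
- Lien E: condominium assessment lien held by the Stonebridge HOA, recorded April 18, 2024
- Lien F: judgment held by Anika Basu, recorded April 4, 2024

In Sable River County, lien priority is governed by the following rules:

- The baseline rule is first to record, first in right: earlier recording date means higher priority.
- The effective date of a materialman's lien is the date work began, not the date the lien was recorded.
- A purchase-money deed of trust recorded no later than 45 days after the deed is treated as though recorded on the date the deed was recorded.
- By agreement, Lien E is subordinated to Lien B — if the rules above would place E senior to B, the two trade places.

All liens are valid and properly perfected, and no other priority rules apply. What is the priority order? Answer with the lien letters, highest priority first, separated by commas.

Adjusting effective dates: B is treated as recorded January 27, 2024, the work-commencement date; C missed the 45-day window (202 days after the deed), so its recording date stands.
By effective date: C (October 23, 2023), A (November 6, 2023), B (January 27, 2024), F (April 4, 2024), E (April 18, 2024), D (February 14, 2026).
Since E is not senior to B, the subordination leaves the order unchanged.

C, A, B, F, E, D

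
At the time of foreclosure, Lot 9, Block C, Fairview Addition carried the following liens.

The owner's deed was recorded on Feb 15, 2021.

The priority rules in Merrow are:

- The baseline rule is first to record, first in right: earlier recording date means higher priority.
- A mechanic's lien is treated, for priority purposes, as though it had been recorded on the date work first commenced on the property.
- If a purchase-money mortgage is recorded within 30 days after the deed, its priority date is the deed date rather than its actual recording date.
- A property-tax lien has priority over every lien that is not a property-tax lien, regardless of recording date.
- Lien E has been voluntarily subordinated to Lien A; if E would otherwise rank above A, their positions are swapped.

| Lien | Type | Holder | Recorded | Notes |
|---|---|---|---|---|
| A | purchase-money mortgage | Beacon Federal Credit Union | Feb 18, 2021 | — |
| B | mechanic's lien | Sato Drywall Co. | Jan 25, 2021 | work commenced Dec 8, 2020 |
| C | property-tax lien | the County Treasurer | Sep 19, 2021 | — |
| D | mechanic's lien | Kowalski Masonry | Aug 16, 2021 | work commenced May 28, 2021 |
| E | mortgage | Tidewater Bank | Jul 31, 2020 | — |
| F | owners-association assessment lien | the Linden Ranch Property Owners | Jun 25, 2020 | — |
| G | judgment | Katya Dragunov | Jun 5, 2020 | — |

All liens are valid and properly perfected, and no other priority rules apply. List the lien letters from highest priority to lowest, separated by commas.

C, G, F, A, B, E, D

Effective dates after the stated exceptions: A's effective date is the deed date, Feb 15, 2021; B's effective date is Dec 8, 2020, when work began; D relates back to May 28, 2021 (work commenced).
C, as a property-tax lien, has superpriority and ranks first.
Ordering the rest by effective date: G (Jun 5, 2020), F (Jun 25, 2020), E (Jul 31, 2020), B (Dec 8, 2020), A (Feb 15, 2021), D (May 28, 2021).
E is senior to A before the subordination, so the two trade places.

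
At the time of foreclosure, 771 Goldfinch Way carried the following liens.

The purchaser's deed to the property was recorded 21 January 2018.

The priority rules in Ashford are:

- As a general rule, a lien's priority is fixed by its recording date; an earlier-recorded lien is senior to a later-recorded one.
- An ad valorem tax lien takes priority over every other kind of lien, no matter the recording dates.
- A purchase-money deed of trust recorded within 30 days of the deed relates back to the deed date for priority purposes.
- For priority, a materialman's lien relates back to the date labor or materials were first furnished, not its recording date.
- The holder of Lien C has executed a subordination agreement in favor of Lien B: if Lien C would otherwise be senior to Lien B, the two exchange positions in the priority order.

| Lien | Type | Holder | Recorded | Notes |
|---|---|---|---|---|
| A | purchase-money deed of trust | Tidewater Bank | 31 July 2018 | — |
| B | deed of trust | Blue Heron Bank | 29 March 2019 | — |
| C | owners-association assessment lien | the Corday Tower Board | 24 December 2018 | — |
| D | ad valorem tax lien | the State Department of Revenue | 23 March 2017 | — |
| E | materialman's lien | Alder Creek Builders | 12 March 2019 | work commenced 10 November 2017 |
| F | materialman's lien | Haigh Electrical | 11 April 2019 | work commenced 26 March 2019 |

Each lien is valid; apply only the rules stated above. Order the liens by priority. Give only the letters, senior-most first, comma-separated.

D, E, A, B, F, C

First, effective dates: A missed the 30-day window (191 days after the deed), so its recording date stands; E is treated as recorded 10 November 2017, the work-commencement date; F's effective date is 26 March 2019, when work began.
D is an ad valorem tax lien, so it outranks all other liens regardless of date.
The other liens, earliest effective date first: E (10 November 2017), A (31 July 2018), C (24 December 2018), F (26 March 2019), B (29 March 2019).
Because C would otherwise rank above B, the subordination swaps them.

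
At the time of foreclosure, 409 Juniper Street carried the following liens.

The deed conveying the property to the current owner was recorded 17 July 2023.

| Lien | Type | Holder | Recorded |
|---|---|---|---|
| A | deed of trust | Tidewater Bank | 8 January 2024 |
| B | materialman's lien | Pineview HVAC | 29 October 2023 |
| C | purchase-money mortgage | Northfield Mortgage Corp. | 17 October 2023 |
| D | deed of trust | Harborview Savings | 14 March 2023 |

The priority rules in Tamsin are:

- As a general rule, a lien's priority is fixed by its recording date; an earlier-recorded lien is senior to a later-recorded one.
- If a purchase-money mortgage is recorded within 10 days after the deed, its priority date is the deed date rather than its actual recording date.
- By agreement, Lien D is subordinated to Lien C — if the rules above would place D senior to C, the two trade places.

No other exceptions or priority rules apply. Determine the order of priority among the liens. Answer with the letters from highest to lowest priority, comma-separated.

Effective dates: C missed the 10-day window (92 days after the deed), so its recording date stands.
Sorted by effective date: D (14 March 2023), C (17 October 2023), B (29 October 2023), A (8 January 2024).
D is senior to C before the subordination, so the two trade places.

C, D, B, A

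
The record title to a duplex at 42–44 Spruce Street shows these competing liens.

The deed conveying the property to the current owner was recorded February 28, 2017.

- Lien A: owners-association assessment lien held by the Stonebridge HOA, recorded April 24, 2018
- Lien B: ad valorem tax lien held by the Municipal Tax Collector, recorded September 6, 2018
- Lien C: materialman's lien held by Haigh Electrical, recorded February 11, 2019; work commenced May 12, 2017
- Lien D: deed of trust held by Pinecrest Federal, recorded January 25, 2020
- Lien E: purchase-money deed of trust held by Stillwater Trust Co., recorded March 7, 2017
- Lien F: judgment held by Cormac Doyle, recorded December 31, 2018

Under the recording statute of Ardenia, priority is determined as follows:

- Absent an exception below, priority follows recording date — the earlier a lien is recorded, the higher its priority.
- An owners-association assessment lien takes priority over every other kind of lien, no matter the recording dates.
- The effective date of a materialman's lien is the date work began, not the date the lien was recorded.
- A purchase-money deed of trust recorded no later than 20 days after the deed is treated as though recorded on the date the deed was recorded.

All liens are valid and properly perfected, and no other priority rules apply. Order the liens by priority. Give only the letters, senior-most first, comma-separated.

A, E, C, B, F, D

First, effective dates: C relates back to May 12, 2017 (work commenced); E relates back to the deed date February 28, 2017.
A is an owners-association assessment lien, so it outranks all other liens regardless of date.
Among the remaining liens, by effective date: E (February 28, 2017), C (May 12, 2017), B (September 6, 2018), F (December 31, 2018), D (January 25, 2020).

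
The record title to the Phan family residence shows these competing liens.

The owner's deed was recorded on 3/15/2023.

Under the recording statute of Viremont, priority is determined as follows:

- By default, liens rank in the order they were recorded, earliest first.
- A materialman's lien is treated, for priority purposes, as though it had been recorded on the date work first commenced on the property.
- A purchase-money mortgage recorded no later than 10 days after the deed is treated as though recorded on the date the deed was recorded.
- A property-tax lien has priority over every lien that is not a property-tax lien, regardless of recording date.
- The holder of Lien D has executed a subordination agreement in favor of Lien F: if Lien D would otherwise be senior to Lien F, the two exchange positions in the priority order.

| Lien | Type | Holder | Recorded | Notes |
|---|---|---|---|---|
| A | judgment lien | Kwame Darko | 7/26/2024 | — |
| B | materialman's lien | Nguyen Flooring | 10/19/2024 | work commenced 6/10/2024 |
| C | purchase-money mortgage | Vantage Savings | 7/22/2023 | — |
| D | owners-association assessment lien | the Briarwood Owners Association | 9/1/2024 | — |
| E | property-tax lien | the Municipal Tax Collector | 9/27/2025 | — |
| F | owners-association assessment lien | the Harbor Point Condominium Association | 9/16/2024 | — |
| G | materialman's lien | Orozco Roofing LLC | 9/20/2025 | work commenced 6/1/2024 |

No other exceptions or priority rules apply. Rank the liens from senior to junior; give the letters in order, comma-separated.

E, C, G, B, A, F, D

Effective dates: B's effective date is 6/10/2024, when work began; C was recorded 129 days after the deed, outside the 10-day window, so it keeps its recording date; G relates back to 6/1/2024 (work commenced).
E, as a property-tax lien, has superpriority and ranks first.
Ordering the rest by effective date: C (7/22/2023), G (6/1/2024), B (6/10/2024), A (7/26/2024), D (9/1/2024), F (9/16/2024).
Because D would otherwise rank above F, the subordination swaps them.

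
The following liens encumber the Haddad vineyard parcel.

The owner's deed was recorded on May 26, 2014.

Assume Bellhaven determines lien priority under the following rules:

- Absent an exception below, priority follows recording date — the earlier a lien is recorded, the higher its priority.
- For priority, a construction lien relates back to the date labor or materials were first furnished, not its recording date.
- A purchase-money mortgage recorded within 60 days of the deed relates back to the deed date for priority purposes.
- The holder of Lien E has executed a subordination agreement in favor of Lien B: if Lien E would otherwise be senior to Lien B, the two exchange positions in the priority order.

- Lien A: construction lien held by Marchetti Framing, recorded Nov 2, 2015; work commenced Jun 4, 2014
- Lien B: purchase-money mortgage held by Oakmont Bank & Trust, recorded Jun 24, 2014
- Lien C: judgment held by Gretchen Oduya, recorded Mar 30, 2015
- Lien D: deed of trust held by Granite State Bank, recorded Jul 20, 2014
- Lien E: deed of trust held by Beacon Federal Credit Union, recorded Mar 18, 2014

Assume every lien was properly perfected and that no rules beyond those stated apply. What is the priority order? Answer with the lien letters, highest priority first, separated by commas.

B, E, A, D, C

Effective dates: A is treated as recorded Jun 4, 2014, the work-commencement date; B relates back to the deed date May 26, 2014.
Sorted by effective date: E (Mar 18, 2014), B (May 26, 2014), A (Jun 4, 2014), D (Jul 20, 2014), C (Mar 30, 2015).
Because E would otherwise rank above B, the subordination swaps them.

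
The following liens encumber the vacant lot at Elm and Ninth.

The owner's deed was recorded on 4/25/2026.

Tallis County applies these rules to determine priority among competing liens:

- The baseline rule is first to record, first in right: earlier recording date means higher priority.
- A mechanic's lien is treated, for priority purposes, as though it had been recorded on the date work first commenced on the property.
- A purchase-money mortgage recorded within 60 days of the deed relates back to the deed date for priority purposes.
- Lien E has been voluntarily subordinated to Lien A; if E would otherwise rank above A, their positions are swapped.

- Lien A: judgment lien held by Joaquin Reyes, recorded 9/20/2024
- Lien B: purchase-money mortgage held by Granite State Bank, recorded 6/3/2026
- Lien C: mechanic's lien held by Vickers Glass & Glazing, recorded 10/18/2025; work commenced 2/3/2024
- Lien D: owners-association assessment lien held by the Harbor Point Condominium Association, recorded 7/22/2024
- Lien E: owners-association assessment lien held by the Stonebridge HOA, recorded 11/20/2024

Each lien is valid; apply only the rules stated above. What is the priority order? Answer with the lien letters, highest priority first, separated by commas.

C, D, A, E, B

Adjusting effective dates: B relates back to the deed date 4/25/2026; C's effective date is 2/3/2024, when work began.
By effective date: C (2/3/2024), D (7/22/2024), A (9/20/2024), E (11/20/2024), B (4/25/2026).
E already ranks below A; the subordination has no effect.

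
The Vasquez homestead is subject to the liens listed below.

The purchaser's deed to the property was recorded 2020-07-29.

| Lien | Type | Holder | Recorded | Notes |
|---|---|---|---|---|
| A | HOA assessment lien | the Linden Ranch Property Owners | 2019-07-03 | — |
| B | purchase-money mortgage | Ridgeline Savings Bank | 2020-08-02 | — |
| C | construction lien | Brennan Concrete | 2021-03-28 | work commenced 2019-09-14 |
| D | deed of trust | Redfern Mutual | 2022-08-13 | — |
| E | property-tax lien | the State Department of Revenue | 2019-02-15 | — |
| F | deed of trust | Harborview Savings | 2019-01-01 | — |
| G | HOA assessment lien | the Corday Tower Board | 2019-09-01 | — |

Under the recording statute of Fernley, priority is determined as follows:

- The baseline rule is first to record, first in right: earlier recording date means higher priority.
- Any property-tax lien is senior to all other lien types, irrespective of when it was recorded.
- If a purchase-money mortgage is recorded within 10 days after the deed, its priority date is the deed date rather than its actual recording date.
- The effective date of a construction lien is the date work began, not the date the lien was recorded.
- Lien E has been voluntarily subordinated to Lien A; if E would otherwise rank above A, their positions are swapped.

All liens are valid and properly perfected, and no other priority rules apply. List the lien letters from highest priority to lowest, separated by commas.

A, F, E, G, C, B, D

Adjusting effective dates: B's effective date is the deed date, 2020-07-29; C relates back to 2019-09-14 (work commenced).
As a property-tax lien, E is senior to every other lien.
Among the remaining liens, by effective date: F (2019-01-01), A (2019-07-03), G (2019-09-01), C (2019-09-14), B (2020-07-29), D (2022-08-13).
E is senior to A before the subordination, so the two trade places.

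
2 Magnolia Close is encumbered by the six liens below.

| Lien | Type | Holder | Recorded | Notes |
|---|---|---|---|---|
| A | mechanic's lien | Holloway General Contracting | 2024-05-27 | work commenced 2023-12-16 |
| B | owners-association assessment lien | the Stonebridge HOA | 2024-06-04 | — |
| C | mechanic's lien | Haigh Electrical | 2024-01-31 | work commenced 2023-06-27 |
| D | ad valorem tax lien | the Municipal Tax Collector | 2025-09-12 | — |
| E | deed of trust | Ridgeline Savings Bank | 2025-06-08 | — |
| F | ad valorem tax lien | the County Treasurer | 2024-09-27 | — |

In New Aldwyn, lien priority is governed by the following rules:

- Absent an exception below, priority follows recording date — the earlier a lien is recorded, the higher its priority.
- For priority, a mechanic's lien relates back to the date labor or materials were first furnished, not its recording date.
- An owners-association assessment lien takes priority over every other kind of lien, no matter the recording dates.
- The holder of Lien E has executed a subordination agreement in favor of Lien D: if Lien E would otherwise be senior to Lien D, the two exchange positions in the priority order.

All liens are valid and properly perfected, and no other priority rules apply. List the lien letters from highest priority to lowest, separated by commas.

B, C, A, F, D, E

Effective dates: A's effective date is 2023-12-16, when work began; C relates back to 2023-06-27 (work commenced).
As an owners-association assessment lien, B is senior to every other lien.
The other liens, earliest effective date first: C (2023-06-27), A (2023-12-16), F (2024-09-27), E (2025-06-08), D (2025-09-12).
E would otherwise be senior to D, so under the subordination agreement E and D exchange positions.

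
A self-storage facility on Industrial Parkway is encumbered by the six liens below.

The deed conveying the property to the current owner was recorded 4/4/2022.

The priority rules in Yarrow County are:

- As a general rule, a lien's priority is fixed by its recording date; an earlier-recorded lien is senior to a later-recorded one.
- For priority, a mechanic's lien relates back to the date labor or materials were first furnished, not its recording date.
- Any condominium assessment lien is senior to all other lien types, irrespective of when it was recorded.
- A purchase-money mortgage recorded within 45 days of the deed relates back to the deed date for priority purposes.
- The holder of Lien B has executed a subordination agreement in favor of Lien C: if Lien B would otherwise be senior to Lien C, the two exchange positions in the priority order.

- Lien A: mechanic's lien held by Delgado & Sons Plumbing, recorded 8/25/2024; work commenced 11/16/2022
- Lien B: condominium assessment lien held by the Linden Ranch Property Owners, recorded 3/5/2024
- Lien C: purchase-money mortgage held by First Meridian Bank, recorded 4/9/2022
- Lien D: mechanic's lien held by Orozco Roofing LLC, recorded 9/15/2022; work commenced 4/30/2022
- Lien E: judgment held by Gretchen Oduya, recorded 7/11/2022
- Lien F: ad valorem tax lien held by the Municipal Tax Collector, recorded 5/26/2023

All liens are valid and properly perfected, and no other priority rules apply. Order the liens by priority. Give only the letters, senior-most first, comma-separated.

Effective dates: A's effective date is 11/16/2022, when work began; C was recorded within the 45-day window, so its effective date is the deed date 4/4/2022; D's effective date is 4/30/2022, when work began.
B, as a condominium assessment lien, has superpriority and ranks first.
Remaining liens by effective date: C (4/4/2022), D (4/30/2022), E (7/11/2022), A (11/16/2022), F (5/26/2023).
Because B would otherwise rank above C, the subordination swaps them.

C, B, D, E, A, F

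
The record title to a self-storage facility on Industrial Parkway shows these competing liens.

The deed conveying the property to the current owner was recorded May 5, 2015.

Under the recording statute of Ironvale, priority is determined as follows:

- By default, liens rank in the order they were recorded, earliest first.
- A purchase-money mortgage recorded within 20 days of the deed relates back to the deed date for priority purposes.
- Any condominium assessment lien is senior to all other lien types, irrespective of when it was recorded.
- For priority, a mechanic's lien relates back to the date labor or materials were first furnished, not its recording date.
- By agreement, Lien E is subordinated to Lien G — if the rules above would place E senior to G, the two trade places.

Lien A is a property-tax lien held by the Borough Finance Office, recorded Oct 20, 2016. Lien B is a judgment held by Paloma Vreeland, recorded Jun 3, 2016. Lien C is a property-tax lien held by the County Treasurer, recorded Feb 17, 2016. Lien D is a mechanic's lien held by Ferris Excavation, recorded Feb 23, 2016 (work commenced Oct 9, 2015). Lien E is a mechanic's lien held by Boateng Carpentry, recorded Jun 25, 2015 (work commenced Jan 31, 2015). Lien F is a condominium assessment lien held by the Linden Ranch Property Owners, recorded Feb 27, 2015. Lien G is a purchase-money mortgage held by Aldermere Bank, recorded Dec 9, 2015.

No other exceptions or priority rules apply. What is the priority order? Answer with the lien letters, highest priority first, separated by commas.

F, G, D, E, C, B, A

Effective dates: D is treated as recorded Oct 9, 2015, the work-commencement date; E is treated as recorded Jan 31, 2015, the work-commencement date; G was recorded 218 days after the deed — beyond 20 days — so no relation-back applies.
F, as a condominium assessment lien, has superpriority and ranks first.
Among the remaining liens, by effective date: E (Jan 31, 2015), D (Oct 9, 2015), G (Dec 9, 2015), C (Feb 17, 2016), B (Jun 3, 2016), A (Oct 20, 2016).
Because E would otherwise rank above G, the subordination swaps them.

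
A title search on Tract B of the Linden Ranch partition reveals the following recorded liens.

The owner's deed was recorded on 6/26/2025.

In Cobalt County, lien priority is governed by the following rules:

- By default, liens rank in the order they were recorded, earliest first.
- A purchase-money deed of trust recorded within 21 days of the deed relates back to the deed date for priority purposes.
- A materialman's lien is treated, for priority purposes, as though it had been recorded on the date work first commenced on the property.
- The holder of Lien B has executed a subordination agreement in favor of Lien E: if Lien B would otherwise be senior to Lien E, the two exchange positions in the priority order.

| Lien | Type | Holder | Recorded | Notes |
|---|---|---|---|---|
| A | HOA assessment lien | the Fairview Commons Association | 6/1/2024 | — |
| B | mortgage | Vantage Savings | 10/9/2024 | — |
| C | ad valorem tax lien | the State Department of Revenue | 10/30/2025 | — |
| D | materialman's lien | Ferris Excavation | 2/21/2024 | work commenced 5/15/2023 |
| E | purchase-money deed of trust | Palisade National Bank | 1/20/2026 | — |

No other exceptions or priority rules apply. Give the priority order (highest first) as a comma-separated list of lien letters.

Effective dates: D's effective date is 5/15/2023, when work began; E was recorded 208 days after the deed, outside the 21-day window, so it keeps its recording date.
By effective date: D (5/15/2023), A (6/1/2024), B (10/9/2024), C (10/30/2025), E (1/20/2026).
The subordination applies — B was senior to E — so B and E swap.

D, A, E, C, B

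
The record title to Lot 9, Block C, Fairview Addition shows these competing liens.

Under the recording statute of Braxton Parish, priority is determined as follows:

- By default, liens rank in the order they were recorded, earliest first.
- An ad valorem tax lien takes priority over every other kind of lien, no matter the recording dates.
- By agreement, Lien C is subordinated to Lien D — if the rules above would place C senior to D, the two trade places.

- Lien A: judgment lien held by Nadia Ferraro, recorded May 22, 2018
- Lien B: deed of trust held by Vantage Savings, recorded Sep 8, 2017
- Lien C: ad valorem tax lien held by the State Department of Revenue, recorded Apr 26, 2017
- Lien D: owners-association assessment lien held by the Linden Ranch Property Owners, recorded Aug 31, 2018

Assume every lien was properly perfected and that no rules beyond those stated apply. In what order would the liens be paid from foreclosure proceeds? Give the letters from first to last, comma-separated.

As an ad valorem tax lien, C is senior to every other lien.
Among the remaining liens, by effective date: B (Sep 8, 2017), A (May 22, 2018), D (Aug 31, 2018).
C is senior to D before the subordination, so the two trade places.

D, B, A, C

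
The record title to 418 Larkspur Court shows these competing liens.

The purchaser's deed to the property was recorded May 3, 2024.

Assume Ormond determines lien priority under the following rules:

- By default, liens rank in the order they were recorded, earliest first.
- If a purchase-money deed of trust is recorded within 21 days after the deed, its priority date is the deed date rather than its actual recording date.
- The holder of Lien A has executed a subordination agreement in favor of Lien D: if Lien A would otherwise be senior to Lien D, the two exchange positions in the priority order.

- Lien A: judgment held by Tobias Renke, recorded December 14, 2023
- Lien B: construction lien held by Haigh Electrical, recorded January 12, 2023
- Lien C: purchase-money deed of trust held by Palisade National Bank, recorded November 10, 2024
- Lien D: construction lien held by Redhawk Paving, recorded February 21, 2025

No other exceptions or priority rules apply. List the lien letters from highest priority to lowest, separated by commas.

Effective dates after the stated exceptions: C missed the 21-day window (191 days after the deed), so its recording date stands.
Sorted by effective date: B (January 12, 2023), A (December 14, 2023), C (November 10, 2024), D (February 21, 2025).
The subordination applies — A was senior to D — so A and D swap.

B, D, C, A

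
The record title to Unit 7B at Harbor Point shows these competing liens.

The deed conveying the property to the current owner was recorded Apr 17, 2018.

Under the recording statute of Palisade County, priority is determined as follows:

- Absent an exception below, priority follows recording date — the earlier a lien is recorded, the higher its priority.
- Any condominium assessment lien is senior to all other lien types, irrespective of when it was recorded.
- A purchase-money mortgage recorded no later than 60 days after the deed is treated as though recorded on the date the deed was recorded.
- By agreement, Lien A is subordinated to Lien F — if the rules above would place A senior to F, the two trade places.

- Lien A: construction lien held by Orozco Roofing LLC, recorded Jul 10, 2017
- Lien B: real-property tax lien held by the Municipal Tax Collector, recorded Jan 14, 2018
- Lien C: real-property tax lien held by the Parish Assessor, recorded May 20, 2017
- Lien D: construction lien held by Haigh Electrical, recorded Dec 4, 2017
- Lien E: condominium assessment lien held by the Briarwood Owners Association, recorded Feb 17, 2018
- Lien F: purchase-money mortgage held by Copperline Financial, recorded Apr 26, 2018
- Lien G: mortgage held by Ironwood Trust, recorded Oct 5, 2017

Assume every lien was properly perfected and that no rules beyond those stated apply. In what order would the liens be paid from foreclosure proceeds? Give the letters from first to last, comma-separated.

E, C, F, G, D, B, A

First, effective dates: F's effective date is the deed date, Apr 17, 2018.
E, as a condominium assessment lien, has superpriority and ranks first.
Ordering the rest by effective date: C (May 20, 2017), A (Jul 10, 2017), G (Oct 5, 2017), D (Dec 4, 2017), B (Jan 14, 2018), F (Apr 17, 2018).
Because A would otherwise rank above F, the subordination swaps them.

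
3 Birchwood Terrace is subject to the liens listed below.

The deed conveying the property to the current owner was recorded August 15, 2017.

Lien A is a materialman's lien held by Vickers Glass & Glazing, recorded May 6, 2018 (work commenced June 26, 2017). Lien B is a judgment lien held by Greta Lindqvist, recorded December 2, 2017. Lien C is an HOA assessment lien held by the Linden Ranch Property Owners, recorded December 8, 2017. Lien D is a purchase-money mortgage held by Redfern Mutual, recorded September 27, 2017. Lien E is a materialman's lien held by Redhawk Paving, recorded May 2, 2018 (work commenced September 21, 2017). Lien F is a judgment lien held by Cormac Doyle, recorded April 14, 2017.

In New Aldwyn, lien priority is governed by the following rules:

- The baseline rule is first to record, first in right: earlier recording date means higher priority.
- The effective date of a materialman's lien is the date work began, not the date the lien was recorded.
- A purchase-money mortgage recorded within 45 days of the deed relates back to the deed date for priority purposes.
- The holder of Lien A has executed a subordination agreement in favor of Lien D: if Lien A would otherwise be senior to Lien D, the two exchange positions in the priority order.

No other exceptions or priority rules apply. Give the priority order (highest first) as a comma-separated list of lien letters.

Effective dates: A's effective date is June 26, 2017, when work began; D was recorded within the 45-day window, so its effective date is the deed date August 15, 2017; E's effective date is September 21, 2017, when work began.
By effective date, earliest first: F (April 14, 2017), A (June 26, 2017), D (August 15, 2017), E (September 21, 2017), B (December 2, 2017), C (December 8, 2017).
The subordination applies — A was senior to D — so A and D swap.

F, D, A, E, B, C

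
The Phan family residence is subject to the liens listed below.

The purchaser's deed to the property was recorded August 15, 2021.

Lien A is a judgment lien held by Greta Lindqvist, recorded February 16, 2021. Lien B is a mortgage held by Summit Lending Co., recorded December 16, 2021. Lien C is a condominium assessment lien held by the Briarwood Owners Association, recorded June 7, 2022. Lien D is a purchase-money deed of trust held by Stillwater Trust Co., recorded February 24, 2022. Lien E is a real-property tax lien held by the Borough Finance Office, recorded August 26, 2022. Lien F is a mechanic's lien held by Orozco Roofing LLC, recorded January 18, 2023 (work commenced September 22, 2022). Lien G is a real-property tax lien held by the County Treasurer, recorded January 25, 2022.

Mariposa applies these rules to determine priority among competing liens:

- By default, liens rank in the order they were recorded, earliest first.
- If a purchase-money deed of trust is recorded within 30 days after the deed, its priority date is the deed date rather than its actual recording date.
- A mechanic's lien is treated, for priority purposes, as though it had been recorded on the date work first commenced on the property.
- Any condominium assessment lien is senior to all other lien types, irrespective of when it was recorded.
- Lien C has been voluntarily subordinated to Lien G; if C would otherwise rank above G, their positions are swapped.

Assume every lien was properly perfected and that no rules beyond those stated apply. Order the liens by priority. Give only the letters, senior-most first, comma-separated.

Adjusting effective dates: D was recorded 193 days after the deed, outside the 30-day window, so it keeps its recording date; F relates back to September 22, 2022 (work commenced).
C is a condominium assessment lien, so it outranks all other liens regardless of date.
The other liens, earliest effective date first: A (February 16, 2021), B (December 16, 2021), G (January 25, 2022), D (February 24, 2022), E (August 26, 2022), F (September 22, 2022).
Because C would otherwise rank above G, the subordination swaps them.

G, A, B, C, D, E, F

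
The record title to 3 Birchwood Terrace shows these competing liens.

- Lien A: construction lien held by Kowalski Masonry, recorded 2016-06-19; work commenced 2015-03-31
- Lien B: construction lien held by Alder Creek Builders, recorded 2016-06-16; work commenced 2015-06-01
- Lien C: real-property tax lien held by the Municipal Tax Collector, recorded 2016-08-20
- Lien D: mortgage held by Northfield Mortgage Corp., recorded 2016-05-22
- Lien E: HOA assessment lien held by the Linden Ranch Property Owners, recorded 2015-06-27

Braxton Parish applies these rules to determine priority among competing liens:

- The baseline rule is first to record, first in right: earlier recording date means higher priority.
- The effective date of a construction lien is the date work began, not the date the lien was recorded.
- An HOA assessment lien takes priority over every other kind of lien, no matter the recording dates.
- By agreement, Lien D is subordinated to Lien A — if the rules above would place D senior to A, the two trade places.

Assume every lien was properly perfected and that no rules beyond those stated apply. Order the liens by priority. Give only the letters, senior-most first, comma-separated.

Adjusting effective dates: A's effective date is 2015-03-31, when work began; B relates back to 2015-06-01 (work commenced).
E, as an HOA assessment lien, has superpriority and ranks first.
Among the remaining liens, by effective date: A (2015-03-31), B (2015-06-01), D (2016-05-22), C (2016-08-20).
D already ranks below A; the subordination has no effect.

E, A, B, D, C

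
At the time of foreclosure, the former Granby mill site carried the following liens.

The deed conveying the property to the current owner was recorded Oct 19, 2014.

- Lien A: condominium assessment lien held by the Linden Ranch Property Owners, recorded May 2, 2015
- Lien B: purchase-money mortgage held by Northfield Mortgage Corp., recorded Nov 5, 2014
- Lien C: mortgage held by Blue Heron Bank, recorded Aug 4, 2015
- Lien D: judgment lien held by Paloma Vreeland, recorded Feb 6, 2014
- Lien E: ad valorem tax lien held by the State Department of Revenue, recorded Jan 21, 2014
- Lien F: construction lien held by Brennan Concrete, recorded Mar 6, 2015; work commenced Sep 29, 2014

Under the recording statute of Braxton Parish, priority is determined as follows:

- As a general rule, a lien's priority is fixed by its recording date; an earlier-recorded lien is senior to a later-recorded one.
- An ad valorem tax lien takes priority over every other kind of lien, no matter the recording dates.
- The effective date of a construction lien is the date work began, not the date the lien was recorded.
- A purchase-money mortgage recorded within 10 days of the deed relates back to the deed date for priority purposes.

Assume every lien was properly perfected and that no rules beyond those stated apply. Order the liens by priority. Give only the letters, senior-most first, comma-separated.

E, D, F, B, A, C

Effective dates after the stated exceptions: B missed the 10-day window (17 days after the deed), so its recording date stands; F is treated as recorded Sep 29, 2014, the work-commencement date.
As an ad valorem tax lien, E is senior to every other lien.
Among the remaining liens, by effective date: D (Feb 6, 2014), F (Sep 29, 2014), B (Nov 5, 2014), A (May 2, 2015), C (Aug 4, 2015).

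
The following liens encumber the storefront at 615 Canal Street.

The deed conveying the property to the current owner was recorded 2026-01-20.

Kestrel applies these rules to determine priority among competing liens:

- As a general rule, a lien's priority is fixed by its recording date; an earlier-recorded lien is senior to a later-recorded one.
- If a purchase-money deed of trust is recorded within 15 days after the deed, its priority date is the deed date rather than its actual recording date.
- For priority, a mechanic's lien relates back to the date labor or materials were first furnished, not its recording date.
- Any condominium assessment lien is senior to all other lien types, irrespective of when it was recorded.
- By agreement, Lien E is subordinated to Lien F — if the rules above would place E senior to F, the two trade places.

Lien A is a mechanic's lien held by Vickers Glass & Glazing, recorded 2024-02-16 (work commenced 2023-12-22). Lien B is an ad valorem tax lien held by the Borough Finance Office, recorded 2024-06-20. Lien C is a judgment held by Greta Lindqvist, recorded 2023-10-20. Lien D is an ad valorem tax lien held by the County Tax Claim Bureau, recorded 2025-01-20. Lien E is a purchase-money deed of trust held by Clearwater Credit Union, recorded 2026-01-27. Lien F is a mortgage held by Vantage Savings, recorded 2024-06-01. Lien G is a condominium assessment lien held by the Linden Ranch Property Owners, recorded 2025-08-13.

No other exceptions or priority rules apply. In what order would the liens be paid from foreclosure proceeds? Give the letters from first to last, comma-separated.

Adjusting effective dates: A is treated as recorded 2023-12-22, the work-commencement date; E's effective date is the deed date, 2026-01-20.
G is a condominium assessment lien, so it outranks all other liens regardless of date.
Remaining liens by effective date: C (2023-10-20), A (2023-12-22), F (2024-06-01), B (2024-06-20), D (2025-01-20), E (2026-01-20).
Since E is not senior to F, the subordination leaves the order unchanged.

G, C, A, F, B, D, E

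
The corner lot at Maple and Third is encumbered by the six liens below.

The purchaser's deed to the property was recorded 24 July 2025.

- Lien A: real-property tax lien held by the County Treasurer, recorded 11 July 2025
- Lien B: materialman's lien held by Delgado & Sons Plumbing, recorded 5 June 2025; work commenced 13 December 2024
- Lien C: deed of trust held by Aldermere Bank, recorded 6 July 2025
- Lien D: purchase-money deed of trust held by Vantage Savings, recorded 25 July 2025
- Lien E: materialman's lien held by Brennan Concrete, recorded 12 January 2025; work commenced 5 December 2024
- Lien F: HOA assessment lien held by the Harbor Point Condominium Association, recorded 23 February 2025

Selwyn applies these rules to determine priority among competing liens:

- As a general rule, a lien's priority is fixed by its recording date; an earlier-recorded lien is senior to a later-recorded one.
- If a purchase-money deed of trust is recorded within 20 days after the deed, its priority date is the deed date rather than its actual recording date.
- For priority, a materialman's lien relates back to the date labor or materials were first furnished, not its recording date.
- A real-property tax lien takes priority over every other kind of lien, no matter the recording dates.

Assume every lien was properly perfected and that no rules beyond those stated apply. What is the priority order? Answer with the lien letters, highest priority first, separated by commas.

Adjusting effective dates: B is treated as recorded 13 December 2024, the work-commencement date; D relates back to the deed date 24 July 2025; E's effective date is 5 December 2024, when work began.
A, as a real-property tax lien, has superpriority and ranks first.
Ordering the rest by effective date: E (5 December 2024), B (13 December 2024), F (23 February 2025), C (6 July 2025), D (24 July 2025).

A, E, B, F, C, D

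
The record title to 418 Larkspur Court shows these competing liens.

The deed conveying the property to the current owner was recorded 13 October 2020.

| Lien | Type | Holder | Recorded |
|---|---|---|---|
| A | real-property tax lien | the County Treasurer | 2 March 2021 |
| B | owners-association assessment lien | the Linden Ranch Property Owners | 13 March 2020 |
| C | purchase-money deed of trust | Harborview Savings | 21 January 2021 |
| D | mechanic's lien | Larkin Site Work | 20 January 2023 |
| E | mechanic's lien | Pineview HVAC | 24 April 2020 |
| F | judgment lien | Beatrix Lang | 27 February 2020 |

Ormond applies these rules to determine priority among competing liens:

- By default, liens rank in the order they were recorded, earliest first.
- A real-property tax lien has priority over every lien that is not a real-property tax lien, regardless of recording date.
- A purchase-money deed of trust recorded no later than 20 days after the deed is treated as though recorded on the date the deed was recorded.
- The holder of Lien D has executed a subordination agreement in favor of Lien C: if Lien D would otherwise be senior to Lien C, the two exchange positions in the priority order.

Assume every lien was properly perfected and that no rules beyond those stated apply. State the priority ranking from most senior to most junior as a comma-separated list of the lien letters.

Effective dates: C was recorded 100 days after the deed — beyond 20 days — so no relation-back applies.
A is a real-property tax lien and takes priority over every other lien.
Among the remaining liens, by effective date: F (27 February 2020), B (13 March 2020), E (24 April 2020), C (21 January 2021), D (20 January 2023).
D is already junior to C, so the subordination agreement changes nothing.

A, F, B, E, C, D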